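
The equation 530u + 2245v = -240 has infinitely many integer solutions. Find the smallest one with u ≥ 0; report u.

313

gcd(2245, 530):
  2245 = 4·530 + 125
  530 = 4·125 + 30
  125 = 4·30 + 5
  30 = 6·5
so gcd(2245, 530) = 5.
5 divides -240, so solutions exist.
Back-substitute for Bézout coefficients:
  5 = 125 - 4·30
  ... = 530·(-72) + 2245·(17)
Scale by -240/5 = -48: (u₀, v₀) = (3456, -816).
General solution: u = 3456 + 449t, v = -816 - 106t for integer t.
u ≥ 0: smallest is 3456 mod 449 = 313 (at t = -7), with v = -74.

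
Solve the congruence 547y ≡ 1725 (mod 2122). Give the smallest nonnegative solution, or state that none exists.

gcd(2122, 547) = 1  (2122 = 3·547 + 481, 547 = 1·481 + 66, 481 = 7·66 + 19, 66 = 3·19 + 9, 19 = 2·9 + 1, 9 = 9·1).
1 divides 1725, so solutions exist.
Back-substituting, 547·(-225) + 2122·(58) = 1.
So 547·(-225) ≡ 1 (mod 2122); multiply by 1725: y ≡ -388125 (mod 2122).
Smallest nonnegative: y = -388125 mod 2122 = 201.

201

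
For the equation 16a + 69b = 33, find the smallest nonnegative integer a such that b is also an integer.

gcd(69, 16) = 1  (69 = 4·16 + 5, 16 = 3·5 + 1, 5 = 5·1).
1 divides 33, so solutions exist.
Back-substituting, 16·(13) + 69·(-3) = 1.
Scale by 33/1 = 33: (a₀, b₀) = (429, -99).
General solution: a = 429 + 69t, b = -99 - 16t for integer t.
a ≥ 0: smallest is 429 mod 69 = 15 (at t = -6), with b = -3.

15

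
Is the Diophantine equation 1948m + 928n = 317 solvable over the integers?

no

gcd(1948, 928) = 4  (1948 = 2·928 + 92, 928 = 10·92 + 8, 92 = 11·8 + 4, 8 = 2·4).
4 does not divide 317 (remainder 1), so no integer solutions.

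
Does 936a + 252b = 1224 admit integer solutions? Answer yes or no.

gcd(936, 252) = 36  (936 = 3·252 + 180, 252 = 1·180 + 72, 180 = 2·72 + 36, 72 = 2·36).
36 divides 1224, so integer solutions exist.

yes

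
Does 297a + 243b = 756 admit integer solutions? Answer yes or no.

gcd(297, 243):
  297 = 1*243 + 54
  243 = 4*54 + 27
  54 = 2*27
so gcd(297, 243) = 27.
27 divides 756, so integer solutions exist.

yes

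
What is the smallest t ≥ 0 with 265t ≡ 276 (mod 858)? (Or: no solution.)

804

gcd(858, 265):
  858 = 3*265 + 63
  265 = 4*63 + 13
  63 = 4*13 + 11
  13 = 1*11 + 2
  11 = 5*2 + 1
  2 = 2*1
so gcd(858, 265) = 1.
1 divides 276, so solutions exist.
Back-substitute for Bézout coefficients:
  1 = 11 - 5*2
  ... = 265*(-395) + 858*(122)
So 265*(-395) ≡ 1 (mod 858); multiply by 276: t ≡ -109020 (mod 858).
Smallest nonnegative: t = -109020 mod 858 = 804.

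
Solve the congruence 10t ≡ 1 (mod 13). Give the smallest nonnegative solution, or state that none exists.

gcd(13, 10):
  13 = 1×10 + 3
  10 = 3×3 + 1
  3 = 3×1
so gcd(13, 10) = 1.
1 divides 1, so solutions exist.
Back-substitute for Bézout coefficients:
  1 = 10 - 3×3
  ... = 10×(4) + 13×(-3)
So 10×(4) ≡ 1 (mod 13); multiply by 1: t ≡ 4 (mod 13).
Smallest nonnegative: t = 4 mod 13 = 4.

4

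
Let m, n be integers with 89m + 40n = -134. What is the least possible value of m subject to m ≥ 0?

gcd(89, 40) = 1  (89 = 2·40 + 9, 40 = 4·9 + 4, 9 = 2·4 + 1, 4 = 4·1).
1 divides -134, so solutions exist.
Back-substituting, 89·(9) + 40·(-20) = 1.
Scale by -134/1 = -134: (m₀, n₀) = (-1206, 2680).
General solution: m = -1206 + 40t, n = 2680 - 89t for integer t.
m ≥ 0: smallest is -1206 mod 40 = 34 (at t = 31), with n = -79.

34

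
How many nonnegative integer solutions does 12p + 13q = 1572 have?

gcd(13, 12):
  13 = 1·12 + 1
  12 = 12·1
so gcd(13, 12) = 1.
Back-substitute for Bézout coefficients:
  1 = 13 - 1·12
  ... = 12·(-1) + 13·(1)
Scale by 1572: one solution is (-1572, 1572). Reduce p mod 13: (1, 120).
General: p = 1 + 13t, q = 120 - 12t.
p ≥ 0 ⇒ t ≥ 0; q ≥ 0 ⇒ t ≤ 10. So t ∈ [0, 10]: 11 solutions.

11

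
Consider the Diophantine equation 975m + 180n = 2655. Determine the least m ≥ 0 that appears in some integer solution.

gcd(975, 180) = 15  (975 = 5×180 + 75, 180 = 2×75 + 30, 75 = 2×30 + 15, 30 = 2×15).
15 divides 2655, so solutions exist.
Back-substituting, 975×(5) + 180×(-27) = 15.
Scale by 2655/15 = 177: (m₀, n₀) = (885, -4779).
General solution: m = 885 + 12t, n = -4779 - 65t for integer t.
m ≥ 0: smallest is 885 mod 12 = 9 (at t = -73), with n = -34.

9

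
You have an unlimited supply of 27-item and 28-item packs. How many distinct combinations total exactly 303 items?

Need nonnegative integers with 27j + 28k = 303.
gcd(27, 28) = 1, and 27·(-1) + 28·(1) = 1.
So (j₀, k₀) = (-303, 303); general j = -303 + 28t, k = 303 - 27t.
j ≥ 0 ⇒ t ≥ 11; k ≥ 0 ⇒ t ≤ 11. That's 1 value of t.

1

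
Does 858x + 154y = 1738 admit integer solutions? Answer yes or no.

gcd(858, 154) = 22  (858 = 5*154 + 88, 154 = 1*88 + 66, 88 = 1*66 + 22, 66 = 3*22).
22 divides 1738, so integer solutions exist.

yes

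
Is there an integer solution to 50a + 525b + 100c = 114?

gcd(525, 50):
  525 = 10×50 + 25
  50 = 2×25
so gcd(525, 50) = 25.
gcd(25, 100) = 25.
25 does not divide 114 (remainder 14), so no integer solutions.

no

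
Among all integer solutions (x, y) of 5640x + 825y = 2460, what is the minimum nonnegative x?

gcd(5640, 825) = 15.
15 divides 2460, so solutions exist.
By Bézout, 5640·(6) + 825·(-41) = 15.
Scale by 2460/15 = 164: (x₀, y₀) = (984, -6724).
General solution: x = 984 + 55t, y = -6724 - 376t for integer t.
x ≥ 0: smallest is 984 mod 55 = 49 (at t = -17), with y = -332.

49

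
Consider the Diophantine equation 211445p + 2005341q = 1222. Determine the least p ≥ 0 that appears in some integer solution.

69878

gcd(2005341, 211445) = 13.
13 divides 1222, so solutions exist.
By Bézout, 211445×(-18949) + 2005341×(1998) = 13.
Scale by 1222/13 = 94: (p₀, q₀) = (-1781206, 187812).
General solution: p = -1781206 + 154257t, q = 187812 - 16265t for integer t.
p ≥ 0: smallest is -1781206 mod 154257 = 69878 (at t = 12), with q = -7368.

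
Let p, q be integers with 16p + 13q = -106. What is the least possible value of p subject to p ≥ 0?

8

gcd(16, 13):
  16 = 1×13 + 3
  13 = 4×3 + 1
  3 = 3×1
so gcd(16, 13) = 1.
1 divides -106, so solutions exist.
Back-substitute for Bézout coefficients:
  1 = 13 - 4×3
  ... = 16×(-4) + 13×(5)
Scale by -106/1 = -106: (p₀, q₀) = (424, -530).
General solution: p = 424 + 13t, q = -530 - 16t for integer t.
p ≥ 0: smallest is 424 mod 13 = 8 (at t = -32), with q = -18.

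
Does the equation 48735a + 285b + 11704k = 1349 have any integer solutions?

yes

gcd(48735, 285) = 285  (48735 = 171*285).
gcd(285, 11704) = 19.
19 divides 1349, so integer solutions exist.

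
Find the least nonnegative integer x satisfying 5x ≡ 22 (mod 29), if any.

16

gcd(29, 5) = 1.
1 divides 22, so solutions exist.
By Bézout, 5×(6) + 29×(-1) = 1.
So 5×(6) ≡ 1 (mod 29); multiply by 22: x ≡ 132 (mod 29).
Smallest nonnegative: x = 132 mod 29 = 16.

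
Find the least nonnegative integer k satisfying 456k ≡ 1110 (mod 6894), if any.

713

gcd(6894, 456) = 6  (6894 = 15×456 + 54, 456 = 8×54 + 24, 54 = 2×24 + 6, 24 = 4×6).
6 divides 1110, so solutions exist.
Back-substituting, 456×(-257) + 6894×(17) = 6.
So 456×(-257) ≡ 6 (mod 6894); multiply by 185: k ≡ -47545 (mod 1149).
Smallest nonnegative: k = -47545 mod 1149 = 713.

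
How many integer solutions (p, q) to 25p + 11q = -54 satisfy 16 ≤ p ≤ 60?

4

gcd(25, 11) = 1.
By Bézout, 25·(4) + 11·(-9) = 1.
Particular solution: (4, -14).
General solution: p = 4 + 11t, q = -14 - 25t for integer t.
16 ≤ 4 + 11t ≤ 60 gives t ∈ [2, 5], which is 4 values.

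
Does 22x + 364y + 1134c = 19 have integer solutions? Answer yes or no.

no

gcd(364, 22) = 2.
gcd(2, 1134) = 2.
2 does not divide 19 (remainder 1), so no integer solutions.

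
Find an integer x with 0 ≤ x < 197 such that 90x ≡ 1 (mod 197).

81

gcd(197, 90) = 1  (197 = 2·90 + 17, 90 = 5·17 + 5, 17 = 3·5 + 2, 5 = 2·2 + 1, 2 = 2·1).
Back-substituting, 90·(81) + 197·(-37) = 1.
So 90·81 ≡ 1 (mod 197), and 81 mod 197 = 81.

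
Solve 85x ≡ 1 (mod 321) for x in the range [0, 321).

34

gcd(321, 85) = 1  (321 = 3·85 + 66, 85 = 1·66 + 19, 66 = 3·19 + 9, 19 = 2·9 + 1, 9 = 9·1).
Back-substituting, 85·(34) + 321·(-9) = 1.
So 85·34 ≡ 1 (mod 321), and 34 mod 321 = 34.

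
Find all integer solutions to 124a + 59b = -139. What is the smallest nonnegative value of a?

gcd(124, 59) = 1.
1 divides -139, so solutions exist.
By Bézout, 124*(10) + 59*(-21) = 1.
Scale by -139/1 = -139: (a₀, b₀) = (-1390, 2919).
General solution: a = -1390 + 59t, b = 2919 - 124t for integer t.
a ≥ 0: smallest is -1390 mod 59 = 26 (at t = 24), with b = -57.

26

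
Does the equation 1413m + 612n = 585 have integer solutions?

yes

gcd(1413, 612) = 9  (1413 = 2×612 + 189, 612 = 3×189 + 45, 189 = 4×45 + 9, 45 = 5×9).
9 divides 585, so integer solutions exist.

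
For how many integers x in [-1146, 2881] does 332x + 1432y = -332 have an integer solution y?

12

gcd(1432, 332) = 4.
By Bézout, 332×(-69) + 1432×(16) = 4.
Particular solution: (357, -83).
General solution: x = 357 + 358t, y = -83 - 83t for integer t.
-1146 ≤ 357 + 358t ≤ 2881 gives t ∈ [-4, 7], which is 12 values.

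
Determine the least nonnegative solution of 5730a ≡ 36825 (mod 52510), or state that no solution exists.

no solution

gcd(52510, 5730) = 10  (52510 = 9*5730 + 940, 5730 = 6*940 + 90, 940 = 10*90 + 40, 90 = 2*40 + 10, 40 = 4*10).
10 does not divide 36825, so the congruence has no solution.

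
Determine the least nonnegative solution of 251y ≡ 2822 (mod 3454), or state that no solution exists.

gcd(3454, 251):
  3454 = 13*251 + 191
  251 = 1*191 + 60
  191 = 3*60 + 11
  60 = 5*11 + 5
  11 = 2*5 + 1
  5 = 5*1
so gcd(3454, 251) = 1.
1 divides 2822, so solutions exist.
Back-substitute for Bézout coefficients:
  1 = 11 - 2*5
  ... = 251*(-633) + 3454*(46)
So 251*(-633) ≡ 1 (mod 3454); multiply by 2822: y ≡ -1786326 (mod 3454).
Smallest nonnegative: y = -1786326 mod 3454 = 2846.

2846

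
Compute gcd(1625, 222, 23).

gcd(1625, 222) = 1.
gcd(1, 23) = 1.

1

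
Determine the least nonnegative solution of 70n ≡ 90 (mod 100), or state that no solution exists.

7

gcd(100, 70) = 10.
10 divides 90, so solutions exist.
By Bézout, 70×(3) + 100×(-2) = 10.
So 70×(3) ≡ 10 (mod 100); multiply by 9: n ≡ 27 (mod 10).
Smallest nonnegative: n = 27 mod 10 = 7.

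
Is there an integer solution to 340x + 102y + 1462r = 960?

no

gcd(340, 102):
  340 = 3·102 + 34
  102 = 3·34
so gcd(340, 102) = 34.
gcd(34, 1462) = 34.
34 does not divide 960 (remainder 8), so no integer solutions.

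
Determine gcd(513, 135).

27

gcd(513, 135):
  513 = 3×135 + 108
  135 = 1×108 + 27
  108 = 4×27
so gcd(513, 135) = 27.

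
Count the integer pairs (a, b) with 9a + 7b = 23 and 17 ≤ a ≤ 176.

23

gcd(9, 7) = 1.
By Bézout, 9·(-3) + 7·(4) = 1.
Particular solution: (1, 2).
General solution: a = 1 + 7t, b = 2 - 9t for integer t.
17 ≤ 1 + 7t ≤ 176 gives t ∈ [3, 25], which is 23 values.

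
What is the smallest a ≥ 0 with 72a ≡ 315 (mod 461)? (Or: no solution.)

gcd(461, 72) = 1.
1 divides 315, so solutions exist.
By Bézout, 72×(-32) + 461×(5) = 1.
So 72×(-32) ≡ 1 (mod 461); multiply by 315: a ≡ -10080 (mod 461).
Smallest nonnegative: a = -10080 mod 461 = 62.

62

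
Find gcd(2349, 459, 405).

27

gcd(2349, 459):
  2349 = 5·459 + 54
  459 = 8·54 + 27
  54 = 2·27
so gcd(2349, 459) = 27.
gcd(27, 405) = 27.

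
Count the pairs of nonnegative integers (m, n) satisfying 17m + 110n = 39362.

gcd(110, 17) = 1  (110 = 6×17 + 8, 17 = 2×8 + 1, 8 = 8×1).
Back-substituting, 17×(13) + 110×(-2) = 1.
Scale by 39362: one solution is (511706, -78724). Reduce m mod 110: (96, 343).
General: m = 96 + 110t, n = 343 - 17t.
m ≥ 0 ⇒ t ≥ 0; n ≥ 0 ⇒ t ≤ 20. So t ∈ [0, 20]: 21 solutions.

21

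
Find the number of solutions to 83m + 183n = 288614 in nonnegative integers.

gcd(183, 83):
  183 = 2*83 + 17
  83 = 4*17 + 15
  17 = 1*15 + 2
  15 = 7*2 + 1
  2 = 2*1
so gcd(183, 83) = 1.
Back-substitute for Bézout coefficients:
  1 = 15 - 7*2
  ... = 83*(86) + 183*(-39)
Scale by 288614: one solution is (24820804, -11255946). Reduce m mod 183: (148, 1510).
General: m = 148 + 183t, n = 1510 - 83t.
m ≥ 0 ⇒ t ≥ 0; n ≥ 0 ⇒ t ≤ 18. So t ∈ [0, 18]: 19 solutions.

19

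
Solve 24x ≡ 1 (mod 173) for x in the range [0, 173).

137

gcd(173, 24):
  173 = 7·24 + 5
  24 = 4·5 + 4
  5 = 1·4 + 1
  4 = 4·1
so gcd(173, 24) = 1.
Back-substitute for Bézout coefficients:
  1 = 5 - 1·4
  ... = 24·(-36) + 173·(5)
So 24·-36 ≡ 1 (mod 173), and -36 mod 173 = 137.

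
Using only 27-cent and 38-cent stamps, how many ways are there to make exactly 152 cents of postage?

1

Need nonnegative integers with 27j + 38k = 152.
gcd(27, 38) = 1, and 27·(-7) + 38·(5) = 1.
So (j₀, k₀) = (-1064, 760); general j = -1064 + 38t, k = 760 - 27t.
j ≥ 0 ⇒ t ≥ 28; k ≥ 0 ⇒ t ≤ 28. That's 1 value of t.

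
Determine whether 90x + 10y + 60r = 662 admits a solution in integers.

no

gcd(90, 10):
  90 = 9*10
so gcd(90, 10) = 10.
gcd(10, 60) = 10.
10 does not divide 662 (remainder 2), so no integer solutions.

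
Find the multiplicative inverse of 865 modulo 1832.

449

gcd(1832, 865):
  1832 = 2·865 + 102
  865 = 8·102 + 49
  102 = 2·49 + 4
  49 = 12·4 + 1
  4 = 4·1
so gcd(1832, 865) = 1.
Back-substitute for Bézout coefficients:
  1 = 49 - 12·4
  ... = 865·(449) + 1832·(-212)
So 865·449 ≡ 1 (mod 1832), and 449 mod 1832 = 449.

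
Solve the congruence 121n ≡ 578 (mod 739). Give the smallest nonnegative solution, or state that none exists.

gcd(739, 121) = 1.
1 divides 578, so solutions exist.
By Bézout, 121·(-171) + 739·(28) = 1.
So 121·(-171) ≡ 1 (mod 739); multiply by 578: n ≡ -98838 (mod 739).
Smallest nonnegative: n = -98838 mod 739 = 188.

188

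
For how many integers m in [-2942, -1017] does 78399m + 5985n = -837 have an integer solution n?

gcd(78399, 5985):
  78399 = 13·5985 + 594
  5985 = 10·594 + 45
  594 = 13·45 + 9
  45 = 5·9
so gcd(78399, 5985) = 9.
Back-substitute for Bézout coefficients:
  9 = 594 - 13·45
  ... = 78399·(131) + 5985·(-1716)
Scale by -93: particular solution (-12183, 159588); reduce m mod 665: (452, -5921).
General solution: m = 452 + 665t, n = -5921 - 8711t for integer t.
-2942 ≤ 452 + 665t ≤ -1017 gives t ∈ [-5, -3], which is 3 values.

3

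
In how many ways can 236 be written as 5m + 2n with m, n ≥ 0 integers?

24

gcd(5, 2) = 1.
By Bézout, 5×(1) + 2×(-2) = 1.
One solution: (0, 118).
General: m = 0 + 2t, n = 118 - 5t.
m ≥ 0 ⇒ t ≥ 0; n ≥ 0 ⇒ t ≤ 23. So t ∈ [0, 23]: 24 solutions.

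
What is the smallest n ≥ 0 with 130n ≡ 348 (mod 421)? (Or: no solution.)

gcd(421, 130) = 1.
1 divides 348, so solutions exist.
By Bézout, 130×(-68) + 421×(21) = 1.
So 130×(-68) ≡ 1 (mod 421); multiply by 348: n ≡ -23664 (mod 421).
Smallest nonnegative: n = -23664 mod 421 = 333.

333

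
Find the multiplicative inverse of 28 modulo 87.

28

gcd(87, 28) = 1.
By Bézout, 28*(28) + 87*(-9) = 1.
So 28*28 ≡ 1 (mod 87), and 28 mod 87 = 28.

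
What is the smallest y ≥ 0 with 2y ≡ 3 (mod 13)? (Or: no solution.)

8

gcd(13, 2):
  13 = 6*2 + 1
  2 = 2*1
so gcd(13, 2) = 1.
1 divides 3, so solutions exist.
Back-substitute for Bézout coefficients:
  1 = 13 - 6*2
  ... = 2*(-6) + 13*(1)
So 2*(-6) ≡ 1 (mod 13); multiply by 3: y ≡ -18 (mod 13).
Smallest nonnegative: y = -18 mod 13 = 8.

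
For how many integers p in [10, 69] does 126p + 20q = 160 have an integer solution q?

6

gcd(126, 20):
  126 = 6×20 + 6
  20 = 3×6 + 2
  6 = 3×2
so gcd(126, 20) = 2.
Back-substitute for Bézout coefficients:
  2 = 20 - 3×6
  ... = 126×(-3) + 20×(19)
Scale by 80: particular solution (-240, 1520); reduce p mod 10: (0, 8).
General solution: p = 0 + 10t, q = 8 - 63t for integer t.
10 ≤ 0 + 10t ≤ 69 gives t ∈ [1, 6], which is 6 values.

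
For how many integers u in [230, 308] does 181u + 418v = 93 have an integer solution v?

gcd(418, 181) = 1.
By Bézout, 181×(97) + 418×(-42) = 1.
Particular solution: (243, -105).
General solution: u = 243 + 418t, v = -105 - 181t for integer t.
230 ≤ 243 + 418t ≤ 308 gives t ∈ [0, 0], which is 1 value.

1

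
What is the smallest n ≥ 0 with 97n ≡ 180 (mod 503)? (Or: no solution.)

gcd(503, 97):
  503 = 5×97 + 18
  97 = 5×18 + 7
  18 = 2×7 + 4
  7 = 1×4 + 3
  4 = 1×3 + 1
  3 = 3×1
so gcd(503, 97) = 1.
1 divides 180, so solutions exist.
Back-substitute for Bézout coefficients:
  1 = 4 - 1×3
  ... = 97×(-140) + 503×(27)
So 97×(-140) ≡ 1 (mod 503); multiply by 180: n ≡ -25200 (mod 503).
Smallest nonnegative: n = -25200 mod 503 = 453.

453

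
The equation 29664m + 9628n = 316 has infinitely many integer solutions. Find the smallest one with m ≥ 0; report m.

gcd(29664, 9628) = 4.
4 divides 316, so solutions exist.
By Bézout, 29664×(395) + 9628×(-1217) = 4.
Scale by 316/4 = 79: (m₀, n₀) = (31205, -96143).
General solution: m = 31205 + 2407t, n = -96143 - 7416t for integer t.
m ≥ 0: smallest is 31205 mod 2407 = 2321 (at t = -12), with n = -7151.

2321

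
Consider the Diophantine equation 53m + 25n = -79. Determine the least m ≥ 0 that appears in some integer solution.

7

gcd(53, 25) = 1.
1 divides -79, so solutions exist.
By Bézout, 53*(-8) + 25*(17) = 1.
Scale by -79/1 = -79: (m₀, n₀) = (632, -1343).
General solution: m = 632 + 25t, n = -1343 - 53t for integer t.
m ≥ 0: smallest is 632 mod 25 = 7 (at t = -25), with n = -18.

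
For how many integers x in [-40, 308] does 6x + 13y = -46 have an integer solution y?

27

gcd(13, 6) = 1.
By Bézout, 6×(-2) + 13×(1) = 1.
Particular solution: (1, -4).
General solution: x = 1 + 13t, y = -4 - 6t for integer t.
-40 ≤ 1 + 13t ≤ 308 gives t ∈ [-3, 23], which is 27 values.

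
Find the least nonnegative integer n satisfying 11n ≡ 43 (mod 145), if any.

gcd(145, 11) = 1  (145 = 13×11 + 2, 11 = 5×2 + 1, 2 = 2×1).
1 divides 43, so solutions exist.
Back-substituting, 11×(66) + 145×(-5) = 1.
So 11×(66) ≡ 1 (mod 145); multiply by 43: n ≡ 2838 (mod 145).
Smallest nonnegative: n = 2838 mod 145 = 83.

83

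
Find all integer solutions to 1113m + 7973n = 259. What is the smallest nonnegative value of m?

910

gcd(7973, 1113):
  7973 = 7·1113 + 182
  1113 = 6·182 + 21
  182 = 8·21 + 14
  21 = 1·14 + 7
  14 = 2·7
so gcd(7973, 1113) = 7.
7 divides 259, so solutions exist.
Back-substitute for Bézout coefficients:
  7 = 21 - 1·14
  ... = 1113·(394) + 7973·(-55)
Scale by 259/7 = 37: (m₀, n₀) = (14578, -2035).
General solution: m = 14578 + 1139t, n = -2035 - 159t for integer t.
m ≥ 0: smallest is 14578 mod 1139 = 910 (at t = -12), with n = -127.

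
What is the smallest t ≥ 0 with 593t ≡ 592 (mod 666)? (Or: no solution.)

74

gcd(666, 593) = 1.
1 divides 592, so solutions exist.
By Bézout, 593*(-73) + 666*(65) = 1.
So 593*(-73) ≡ 1 (mod 666); multiply by 592: t ≡ -43216 (mod 666).
Smallest nonnegative: t = -43216 mod 666 = 74.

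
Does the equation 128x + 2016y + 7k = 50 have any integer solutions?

yes

gcd(2016, 128):
  2016 = 15×128 + 96
  128 = 1×96 + 32
  96 = 3×32
so gcd(2016, 128) = 32.
gcd(32, 7) = 1.
1 divides 50, so integer solutions exist.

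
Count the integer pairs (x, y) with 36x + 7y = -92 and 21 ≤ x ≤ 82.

gcd(36, 7):
  36 = 5×7 + 1
  7 = 7×1
so gcd(36, 7) = 1.
Back-substitute for Bézout coefficients:
  1 = 36 - 5×7
  ... = 36×(1) + 7×(-5)
Scale by -92: particular solution (-92, 460); reduce x mod 7: (6, -44).
General solution: x = 6 + 7t, y = -44 - 36t for integer t.
21 ≤ 6 + 7t ≤ 82 gives t ∈ [3, 10], which is 8 values.

8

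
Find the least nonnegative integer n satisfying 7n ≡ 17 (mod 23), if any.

gcd(23, 7) = 1.
1 divides 17, so solutions exist.
By Bézout, 7*(10) + 23*(-3) = 1.
So 7*(10) ≡ 1 (mod 23); multiply by 17: n ≡ 170 (mod 23).
Smallest nonnegative: n = 170 mod 23 = 9.

9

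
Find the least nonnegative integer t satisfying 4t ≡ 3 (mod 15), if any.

gcd(15, 4) = 1.
1 divides 3, so solutions exist.
By Bézout, 4·(4) + 15·(-1) = 1.
So 4·(4) ≡ 1 (mod 15); multiply by 3: t ≡ 12 (mod 15).
Smallest nonnegative: t = 12 mod 15 = 12.

12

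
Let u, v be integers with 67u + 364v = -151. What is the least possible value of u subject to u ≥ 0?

139

gcd(364, 67):
  364 = 5×67 + 29
  67 = 2×29 + 9
  29 = 3×9 + 2
  9 = 4×2 + 1
  2 = 2×1
so gcd(364, 67) = 1.
1 divides -151, so solutions exist.
Back-substitute for Bézout coefficients:
  1 = 9 - 4×2
  ... = 67×(163) + 364×(-30)
Scale by -151/1 = -151: (u₀, v₀) = (-24613, 4530).
General solution: u = -24613 + 364t, v = 4530 - 67t for integer t.
u ≥ 0: smallest is -24613 mod 364 = 139 (at t = 68), with v = -26.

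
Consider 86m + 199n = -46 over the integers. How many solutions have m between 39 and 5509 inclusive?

28

gcd(199, 86) = 1.
By Bézout, 86*(81) + 199*(-35) = 1.
Particular solution: (55, -24).
General solution: m = 55 + 199t, n = -24 - 86t for integer t.
39 ≤ 55 + 199t ≤ 5509 gives t ∈ [0, 27], which is 28 values.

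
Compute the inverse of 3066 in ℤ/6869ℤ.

3551

gcd(6869, 3066):
  6869 = 2·3066 + 737
  3066 = 4·737 + 118
  737 = 6·118 + 29
  118 = 4·29 + 2
  29 = 14·2 + 1
  2 = 2·1
so gcd(6869, 3066) = 1.
Back-substitute for Bézout coefficients:
  1 = 29 - 14·2
  ... = 3066·(-3318) + 6869·(1481)
So 3066·-3318 ≡ 1 (mod 6869), and -3318 mod 6869 = 3551.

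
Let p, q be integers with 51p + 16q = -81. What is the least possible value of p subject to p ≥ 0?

5

gcd(51, 16):
  51 = 3*16 + 3
  16 = 5*3 + 1
  3 = 3*1
so gcd(51, 16) = 1.
1 divides -81, so solutions exist.
Back-substitute for Bézout coefficients:
  1 = 16 - 5*3
  ... = 51*(-5) + 16*(16)
Scale by -81/1 = -81: (p₀, q₀) = (405, -1296).
General solution: p = 405 + 16t, q = -1296 - 51t for integer t.
p ≥ 0: smallest is 405 mod 16 = 5 (at t = -25), with q = -21.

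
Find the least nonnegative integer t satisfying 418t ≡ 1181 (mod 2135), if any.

gcd(2135, 418) = 1  (2135 = 5*418 + 45, 418 = 9*45 + 13, 45 = 3*13 + 6, 13 = 2*6 + 1, 6 = 6*1).
1 divides 1181, so solutions exist.
Back-substituting, 418*(332) + 2135*(-65) = 1.
So 418*(332) ≡ 1 (mod 2135); multiply by 1181: t ≡ 392092 (mod 2135).
Smallest nonnegative: t = 392092 mod 2135 = 1387.

1387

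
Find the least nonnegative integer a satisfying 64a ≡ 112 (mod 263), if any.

199

gcd(263, 64) = 1  (263 = 4·64 + 7, 64 = 9·7 + 1, 7 = 7·1).
1 divides 112, so solutions exist.
Back-substituting, 64·(37) + 263·(-9) = 1.
So 64·(37) ≡ 1 (mod 263); multiply by 112: a ≡ 4144 (mod 263).
Smallest nonnegative: a = 4144 mod 263 = 199.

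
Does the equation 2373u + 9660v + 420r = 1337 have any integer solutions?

gcd(9660, 2373) = 21  (9660 = 4*2373 + 168, 2373 = 14*168 + 21, 168 = 8*21).
gcd(21, 420) = 21.
21 does not divide 1337 (remainder 14), so no integer solutions.

no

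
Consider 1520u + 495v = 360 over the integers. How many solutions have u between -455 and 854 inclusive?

gcd(1520, 495):
  1520 = 3·495 + 35
  495 = 14·35 + 5
  35 = 7·5
so gcd(1520, 495) = 5.
Back-substitute for Bézout coefficients:
  5 = 495 - 14·35
  ... = 1520·(-14) + 495·(43)
Scale by 72: particular solution (-1008, 3096); reduce u mod 99: (81, -248).
General solution: u = 81 + 99t, v = -248 - 304t for integer t.
-455 ≤ 81 + 99t ≤ 854 gives t ∈ [-5, 7], which is 13 values.

13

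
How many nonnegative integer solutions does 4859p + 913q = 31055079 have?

gcd(4859, 913) = 1  (4859 = 5×913 + 294, 913 = 3×294 + 31, 294 = 9×31 + 15, 31 = 2×15 + 1, 15 = 15×1).
Back-substituting, 4859×(-59) + 913×(314) = 1.
Scale by 31055079: one solution is (-1832249661, 9751294806). Reduce p mod 913: (737, 30092).
General: p = 737 + 913t, q = 30092 - 4859t.
p ≥ 0 ⇒ t ≥ 0; q ≥ 0 ⇒ t ≤ 6. So t ∈ [0, 6]: 7 solutions.

7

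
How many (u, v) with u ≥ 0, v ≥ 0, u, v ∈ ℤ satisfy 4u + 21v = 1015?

12

gcd(21, 4):
  21 = 5×4 + 1
  4 = 4×1
so gcd(21, 4) = 1.
Back-substitute for Bézout coefficients:
  1 = 21 - 5×4
  ... = 4×(-5) + 21×(1)
Scale by 1015: one solution is (-5075, 1015). Reduce u mod 21: (7, 47).
General: u = 7 + 21t, v = 47 - 4t.
u ≥ 0 ⇒ t ≥ 0; v ≥ 0 ⇒ t ≤ 11. So t ∈ [0, 11]: 12 solutions.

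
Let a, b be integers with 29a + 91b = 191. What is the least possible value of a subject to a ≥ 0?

16

gcd(91, 29):
  91 = 3*29 + 4
  29 = 7*4 + 1
  4 = 4*1
so gcd(91, 29) = 1.
1 divides 191, so solutions exist.
Back-substitute for Bézout coefficients:
  1 = 29 - 7*4
  ... = 29*(22) + 91*(-7)
Scale by 191/1 = 191: (a₀, b₀) = (4202, -1337).
General solution: a = 4202 + 91t, b = -1337 - 29t for integer t.
a ≥ 0: smallest is 4202 mod 91 = 16 (at t = -46), with b = -3.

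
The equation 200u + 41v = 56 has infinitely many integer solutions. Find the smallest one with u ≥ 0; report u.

38

gcd(200, 41):
  200 = 4*41 + 36
  41 = 1*36 + 5
  36 = 7*5 + 1
  5 = 5*1
so gcd(200, 41) = 1.
1 divides 56, so solutions exist.
Back-substitute for Bézout coefficients:
  1 = 36 - 7*5
  ... = 200*(8) + 41*(-39)
Scale by 56/1 = 56: (u₀, v₀) = (448, -2184).
General solution: u = 448 + 41t, v = -2184 - 200t for integer t.
u ≥ 0: smallest is 448 mod 41 = 38 (at t = -10), with v = -184.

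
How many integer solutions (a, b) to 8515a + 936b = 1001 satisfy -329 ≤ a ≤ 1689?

28

gcd(8515, 936) = 13  (8515 = 9·936 + 91, 936 = 10·91 + 26, 91 = 3·26 + 13, 26 = 2·13).
Back-substituting, 8515·(31) + 936·(-282) = 13.
Scale by 77: particular solution (2387, -21714); reduce a mod 72: (11, -99).
General solution: a = 11 + 72t, b = -99 - 655t for integer t.
-329 ≤ 11 + 72t ≤ 1689 gives t ∈ [-4, 23], which is 28 values.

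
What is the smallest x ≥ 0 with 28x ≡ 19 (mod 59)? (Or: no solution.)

7

gcd(59, 28) = 1.
1 divides 19, so solutions exist.
By Bézout, 28·(19) + 59·(-9) = 1.
So 28·(19) ≡ 1 (mod 59); multiply by 19: x ≡ 361 (mod 59).
Smallest nonnegative: x = 361 mod 59 = 7.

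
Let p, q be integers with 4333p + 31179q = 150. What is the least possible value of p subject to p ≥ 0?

18162

gcd(31179, 4333) = 1  (31179 = 7·4333 + 848, 4333 = 5·848 + 93, 848 = 9·93 + 11, 93 = 8·11 + 5, 11 = 2·5 + 1, 5 = 5·1).
1 divides 150, so solutions exist.
Back-substituting, 4333·(-5699) + 31179·(792) = 1.
Scale by 150/1 = 150: (p₀, q₀) = (-854850, 118800).
General solution: p = -854850 + 31179t, q = 118800 - 4333t for integer t.
p ≥ 0: smallest is -854850 mod 31179 = 18162 (at t = 28), with q = -2524.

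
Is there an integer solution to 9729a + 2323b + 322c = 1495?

gcd(9729, 2323) = 23.
gcd(23, 322) = 23.
23 divides 1495, so integer solutions exist.

yes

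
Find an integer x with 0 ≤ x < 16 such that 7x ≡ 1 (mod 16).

7

gcd(16, 7) = 1.
By Bézout, 7·(7) + 16·(-3) = 1.
So 7·7 ≡ 1 (mod 16), and 7 mod 16 = 7.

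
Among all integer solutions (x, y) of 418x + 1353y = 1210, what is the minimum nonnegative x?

gcd(1353, 418) = 11.
11 divides 1210, so solutions exist.
By Bézout, 418*(-55) + 1353*(17) = 11.
Scale by 1210/11 = 110: (x₀, y₀) = (-6050, 1870).
General solution: x = -6050 + 123t, y = 1870 - 38t for integer t.
x ≥ 0: smallest is -6050 mod 123 = 100 (at t = 50), with y = -30.

100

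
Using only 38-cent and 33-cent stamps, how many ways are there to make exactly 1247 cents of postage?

Need nonnegative integers with 38j + 33k = 1247.
gcd(38, 33) = 1, and 38·(-13) + 33·(15) = 1.
So (j₀, k₀) = (-16211, 18705); general j = -16211 + 33t, k = 18705 - 38t.
j ≥ 0 ⇒ t ≥ 492; k ≥ 0 ⇒ t ≤ 492. That's 1 value of t.

1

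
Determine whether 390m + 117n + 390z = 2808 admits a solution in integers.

gcd(390, 117) = 39  (390 = 3×117 + 39, 117 = 3×39).
gcd(39, 390) = 39.
39 divides 2808, so integer solutions exist.

yes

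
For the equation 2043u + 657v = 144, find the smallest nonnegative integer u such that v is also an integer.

gcd(2043, 657) = 9  (2043 = 3·657 + 72, 657 = 9·72 + 9, 72 = 8·9).
9 divides 144, so solutions exist.
Back-substituting, 2043·(-9) + 657·(28) = 9.
Scale by 144/9 = 16: (u₀, v₀) = (-144, 448).
General solution: u = -144 + 73t, v = 448 - 227t for integer t.
u ≥ 0: smallest is -144 mod 73 = 2 (at t = 2), with v = -6.

2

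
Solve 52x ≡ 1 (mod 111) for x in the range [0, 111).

79

gcd(111, 52):
  111 = 2×52 + 7
  52 = 7×7 + 3
  7 = 2×3 + 1
  3 = 3×1
so gcd(111, 52) = 1.
Back-substitute for Bézout coefficients:
  1 = 7 - 2×3
  ... = 52×(-32) + 111×(15)
So 52×-32 ≡ 1 (mod 111), and -32 mod 111 = 79.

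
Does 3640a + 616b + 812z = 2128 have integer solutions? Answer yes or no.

gcd(3640, 616) = 56  (3640 = 5×616 + 560, 616 = 1×560 + 56, 560 = 10×56).
gcd(56, 812) = 28.
28 divides 2128, so integer solutions exist.

yes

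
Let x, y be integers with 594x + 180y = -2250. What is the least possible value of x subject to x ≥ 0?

5

gcd(594, 180) = 18.
18 divides -2250, so solutions exist.
By Bézout, 594*(-3) + 180*(10) = 18.
Scale by -2250/18 = -125: (x₀, y₀) = (375, -1250).
General solution: x = 375 + 10t, y = -1250 - 33t for integer t.
x ≥ 0: smallest is 375 mod 10 = 5 (at t = -37), with y = -29.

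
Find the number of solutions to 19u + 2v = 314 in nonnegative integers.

9

gcd(19, 2):
  19 = 9*2 + 1
  2 = 2*1
so gcd(19, 2) = 1.
Back-substitute for Bézout coefficients:
  1 = 19 - 9*2
  ... = 19*(1) + 2*(-9)
Scale by 314: one solution is (314, -2826). Reduce u mod 2: (0, 157).
General: u = 0 + 2t, v = 157 - 19t.
u ≥ 0 ⇒ t ≥ 0; v ≥ 0 ⇒ t ≤ 8. So t ∈ [0, 8]: 9 solutions.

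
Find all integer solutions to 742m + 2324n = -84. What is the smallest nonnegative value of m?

50

gcd(2324, 742) = 14  (2324 = 3·742 + 98, 742 = 7·98 + 56, 98 = 1·56 + 42, 56 = 1·42 + 14, 42 = 3·14).
14 divides -84, so solutions exist.
Back-substituting, 742·(47) + 2324·(-15) = 14.
Scale by -84/14 = -6: (m₀, n₀) = (-282, 90).
General solution: m = -282 + 166t, n = 90 - 53t for integer t.
m ≥ 0: smallest is -282 mod 166 = 50 (at t = 2), with n = -16.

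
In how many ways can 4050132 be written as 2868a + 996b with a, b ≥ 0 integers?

gcd(2868, 996) = 12  (2868 = 2*996 + 876, 996 = 1*876 + 120, 876 = 7*120 + 36, 120 = 3*36 + 12, 36 = 3*12).
Back-substituting, 2868*(-25) + 996*(72) = 12.
Scale by 337511: one solution is (-8437775, 24300792). Reduce a mod 83: (5, 4052).
General: a = 5 + 83t, b = 4052 - 239t.
a ≥ 0 ⇒ t ≥ 0; b ≥ 0 ⇒ t ≤ 16. So t ∈ [0, 16]: 17 solutions.

17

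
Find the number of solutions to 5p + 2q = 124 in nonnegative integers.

gcd(5, 2) = 1  (5 = 2·2 + 1, 2 = 2·1).
Back-substituting, 5·(1) + 2·(-2) = 1.
Scale by 124: one solution is (124, -248). Reduce p mod 2: (0, 62).
General: p = 0 + 2t, q = 62 - 5t.
p ≥ 0 ⇒ t ≥ 0; q ≥ 0 ⇒ t ≤ 12. So t ∈ [0, 12]: 13 solutions.

13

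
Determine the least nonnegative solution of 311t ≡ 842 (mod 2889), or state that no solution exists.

gcd(2889, 311) = 1.
1 divides 842, so solutions exist.
By Bézout, 311×(353) + 2889×(-38) = 1.
So 311×(353) ≡ 1 (mod 2889); multiply by 842: t ≡ 297226 (mod 2889).
Smallest nonnegative: t = 297226 mod 2889 = 2548.

2548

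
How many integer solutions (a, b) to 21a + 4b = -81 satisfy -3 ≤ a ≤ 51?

gcd(21, 4) = 1.
By Bézout, 21·(1) + 4·(-5) = 1.
Particular solution: (3, -36).
General solution: a = 3 + 4t, b = -36 - 21t for integer t.
-3 ≤ 3 + 4t ≤ 51 gives t ∈ [-1, 12], which is 14 values.

14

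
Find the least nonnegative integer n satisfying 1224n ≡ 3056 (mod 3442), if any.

1701

gcd(3442, 1224) = 2  (3442 = 2×1224 + 994, 1224 = 1×994 + 230, 994 = 4×230 + 74, 230 = 3×74 + 8, 74 = 9×8 + 2, 8 = 4×2).
2 divides 3056, so solutions exist.
Back-substituting, 1224×(-419) + 3442×(149) = 2.
So 1224×(-419) ≡ 2 (mod 3442); multiply by 1528: n ≡ -640232 (mod 1721).
Smallest nonnegative: n = -640232 mod 1721 = 1701.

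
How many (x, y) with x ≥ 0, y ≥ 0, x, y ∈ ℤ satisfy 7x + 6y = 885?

gcd(7, 6):
  7 = 1·6 + 1
  6 = 6·1
so gcd(7, 6) = 1.
Back-substitute for Bézout coefficients:
  1 = 7 - 1·6
  ... = 7·(1) + 6·(-1)
Scale by 885: one solution is (885, -885). Reduce x mod 6: (3, 144).
General: x = 3 + 6t, y = 144 - 7t.
x ≥ 0 ⇒ t ≥ 0; y ≥ 0 ⇒ t ≤ 20. So t ∈ [0, 20]: 21 solutions.

21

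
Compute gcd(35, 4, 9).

gcd(35, 4) = 1  (35 = 8×4 + 3, 4 = 1×3 + 1, 3 = 3×1).
gcd(1, 9) = 1.

1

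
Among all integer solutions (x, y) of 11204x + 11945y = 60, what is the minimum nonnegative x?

gcd(11945, 11204) = 1  (11945 = 1·11204 + 741, 11204 = 15·741 + 89, 741 = 8·89 + 29, 89 = 3·29 + 2, 29 = 14·2 + 1, 2 = 2·1).
1 divides 60, so solutions exist.
Back-substituting, 11204·(-5771) + 11945·(5413) = 1.
Scale by 60/1 = 60: (x₀, y₀) = (-346260, 324780).
General solution: x = -346260 + 11945t, y = 324780 - 11204t for integer t.
x ≥ 0: smallest is -346260 mod 11945 = 145 (at t = 29), with y = -136.

145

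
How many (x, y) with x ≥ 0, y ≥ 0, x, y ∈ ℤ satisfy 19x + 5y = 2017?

gcd(19, 5):
  19 = 3*5 + 4
  5 = 1*4 + 1
  4 = 4*1
so gcd(19, 5) = 1.
Back-substitute for Bézout coefficients:
  1 = 5 - 1*4
  ... = 19*(-1) + 5*(4)
Scale by 2017: one solution is (-2017, 8068). Reduce x mod 5: (3, 392).
General: x = 3 + 5t, y = 392 - 19t.
x ≥ 0 ⇒ t ≥ 0; y ≥ 0 ⇒ t ≤ 20. So t ∈ [0, 20]: 21 solutions.

21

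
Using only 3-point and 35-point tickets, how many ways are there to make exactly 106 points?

1

Need nonnegative integers with 3j + 35k = 106.
gcd(3, 35) = 1, and 3·(12) + 35·(-1) = 1.
So (j₀, k₀) = (1272, -106); general j = 1272 + 35t, k = -106 - 3t.
j ≥ 0 ⇒ t ≥ -36; k ≥ 0 ⇒ t ≤ -36. That's 1 value of t.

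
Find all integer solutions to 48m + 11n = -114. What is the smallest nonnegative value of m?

10

gcd(48, 11) = 1.
1 divides -114, so solutions exist.
By Bézout, 48·(3) + 11·(-13) = 1.
Scale by -114/1 = -114: (m₀, n₀) = (-342, 1482).
General solution: m = -342 + 11t, n = 1482 - 48t for integer t.
m ≥ 0: smallest is -342 mod 11 = 10 (at t = 32), with n = -54.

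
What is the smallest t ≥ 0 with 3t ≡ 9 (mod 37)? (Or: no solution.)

3

gcd(37, 3) = 1.
1 divides 9, so solutions exist.
By Bézout, 3·(-12) + 37·(1) = 1.
So 3·(-12) ≡ 1 (mod 37); multiply by 9: t ≡ -108 (mod 37).
Smallest nonnegative: t = -108 mod 37 = 3.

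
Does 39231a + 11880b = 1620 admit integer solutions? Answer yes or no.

yes

gcd(39231, 11880) = 27.
27 divides 1620, so integer solutions exist.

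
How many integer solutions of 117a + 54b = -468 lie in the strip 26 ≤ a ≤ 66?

7

gcd(117, 54) = 9  (117 = 2*54 + 9, 54 = 6*9).
Back-substituting, 117*(1) + 54*(-2) = 9.
Scale by -52: particular solution (-52, 104); reduce a mod 6: (2, -13).
General solution: a = 2 + 6t, b = -13 - 13t for integer t.
26 ≤ 2 + 6t ≤ 66 gives t ∈ [4, 10], which is 7 values.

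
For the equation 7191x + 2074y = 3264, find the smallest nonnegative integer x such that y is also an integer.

gcd(7191, 2074) = 17  (7191 = 3*2074 + 969, 2074 = 2*969 + 136, 969 = 7*136 + 17, 136 = 8*17).
17 divides 3264, so solutions exist.
Back-substituting, 7191*(15) + 2074*(-52) = 17.
Scale by 3264/17 = 192: (x₀, y₀) = (2880, -9984).
General solution: x = 2880 + 122t, y = -9984 - 423t for integer t.
x ≥ 0: smallest is 2880 mod 122 = 74 (at t = -23), with y = -255.

74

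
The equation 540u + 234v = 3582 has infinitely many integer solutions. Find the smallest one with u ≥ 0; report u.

gcd(540, 234):
  540 = 2·234 + 72
  234 = 3·72 + 18
  72 = 4·18
so gcd(540, 234) = 18.
18 divides 3582, so solutions exist.
Back-substitute for Bézout coefficients:
  18 = 234 - 3·72
  ... = 540·(-3) + 234·(7)
Scale by 3582/18 = 199: (u₀, v₀) = (-597, 1393).
General solution: u = -597 + 13t, v = 1393 - 30t for integer t.
u ≥ 0: smallest is -597 mod 13 = 1 (at t = 46), with v = 13.

1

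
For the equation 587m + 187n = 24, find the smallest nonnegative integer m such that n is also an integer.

116

gcd(587, 187):
  587 = 3·187 + 26
  187 = 7·26 + 5
  26 = 5·5 + 1
  5 = 5·1
so gcd(587, 187) = 1.
1 divides 24, so solutions exist.
Back-substitute for Bézout coefficients:
  1 = 26 - 5·5
  ... = 587·(36) + 187·(-113)
Scale by 24/1 = 24: (m₀, n₀) = (864, -2712).
General solution: m = 864 + 187t, n = -2712 - 587t for integer t.
m ≥ 0: smallest is 864 mod 187 = 116 (at t = -4), with n = -364.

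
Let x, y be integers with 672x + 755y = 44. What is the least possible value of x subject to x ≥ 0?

gcd(755, 672):
  755 = 1*672 + 83
  672 = 8*83 + 8
  83 = 10*8 + 3
  8 = 2*3 + 2
  3 = 1*2 + 1
  2 = 2*1
so gcd(755, 672) = 1.
1 divides 44, so solutions exist.
Back-substitute for Bézout coefficients:
  1 = 3 - 1*2
  ... = 672*(-282) + 755*(251)
Scale by 44/1 = 44: (x₀, y₀) = (-12408, 11044).
General solution: x = -12408 + 755t, y = 11044 - 672t for integer t.
x ≥ 0: smallest is -12408 mod 755 = 427 (at t = 17), with y = -380.

427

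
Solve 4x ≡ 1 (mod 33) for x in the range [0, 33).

25

gcd(33, 4) = 1.
By Bézout, 4×(-8) + 33×(1) = 1.
So 4×-8 ≡ 1 (mod 33), and -8 mod 33 = 25.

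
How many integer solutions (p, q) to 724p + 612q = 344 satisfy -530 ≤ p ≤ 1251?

12

gcd(724, 612):
  724 = 1×612 + 112
  612 = 5×112 + 52
  112 = 2×52 + 8
  52 = 6×8 + 4
  8 = 2×4
so gcd(724, 612) = 4.
Back-substitute for Bézout coefficients:
  4 = 52 - 6×8
  ... = 724×(-71) + 612×(84)
Scale by 86: particular solution (-6106, 7224); reduce p mod 153: (14, -16).
General solution: p = 14 + 153t, q = -16 - 181t for integer t.
-530 ≤ 14 + 153t ≤ 1251 gives t ∈ [-3, 8], which is 12 values.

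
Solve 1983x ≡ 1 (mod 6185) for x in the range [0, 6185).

4167

gcd(6185, 1983) = 1  (6185 = 3×1983 + 236, 1983 = 8×236 + 95, 236 = 2×95 + 46, 95 = 2×46 + 3, 46 = 15×3 + 1, 3 = 3×1).
Back-substituting, 1983×(-2018) + 6185×(647) = 1.
So 1983×-2018 ≡ 1 (mod 6185), and -2018 mod 6185 = 4167.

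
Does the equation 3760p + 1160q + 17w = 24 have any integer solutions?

yes

gcd(3760, 1160):
  3760 = 3×1160 + 280
  1160 = 4×280 + 40
  280 = 7×40
so gcd(3760, 1160) = 40.
gcd(40, 17) = 1.
1 divides 24, so integer solutions exist.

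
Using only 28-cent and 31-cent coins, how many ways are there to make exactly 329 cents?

Need nonnegative integers with 28j + 31k = 329.
gcd(28, 31) = 1, and 28·(10) + 31·(-9) = 1.
So (j₀, k₀) = (3290, -2961); general j = 3290 + 31t, k = -2961 - 28t.
j ≥ 0 ⇒ t ≥ -106; k ≥ 0 ⇒ t ≤ -106. That's 1 value of t.

1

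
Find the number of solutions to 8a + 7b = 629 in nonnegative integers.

gcd(8, 7):
  8 = 1·7 + 1
  7 = 7·1
so gcd(8, 7) = 1.
Back-substitute for Bézout coefficients:
  1 = 8 - 1·7
  ... = 8·(1) + 7·(-1)
Scale by 629: one solution is (629, -629). Reduce a mod 7: (6, 83).
General: a = 6 + 7t, b = 83 - 8t.
a ≥ 0 ⇒ t ≥ 0; b ≥ 0 ⇒ t ≤ 10. So t ∈ [0, 10]: 11 solutions.

11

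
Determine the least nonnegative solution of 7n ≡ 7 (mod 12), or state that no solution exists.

gcd(12, 7) = 1  (12 = 1·7 + 5, 7 = 1·5 + 2, 5 = 2·2 + 1, 2 = 2·1).
1 divides 7, so solutions exist.
Back-substituting, 7·(-5) + 12·(3) = 1.
So 7·(-5) ≡ 1 (mod 12); multiply by 7: n ≡ -35 (mod 12).
Smallest nonnegative: n = -35 mod 12 = 1.

1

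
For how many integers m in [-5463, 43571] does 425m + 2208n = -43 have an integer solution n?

gcd(2208, 425):
  2208 = 5×425 + 83
  425 = 5×83 + 10
  83 = 8×10 + 3
  10 = 3×3 + 1
  3 = 3×1
so gcd(2208, 425) = 1.
Back-substitute for Bézout coefficients:
  1 = 10 - 3×3
  ... = 425×(665) + 2208×(-128)
Scale by -43: particular solution (-28595, 5504); reduce m mod 2208: (109, -21).
General solution: m = 109 + 2208t, n = -21 - 425t for integer t.
-5463 ≤ 109 + 2208t ≤ 43571 gives t ∈ [-2, 19], which is 22 values.

22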